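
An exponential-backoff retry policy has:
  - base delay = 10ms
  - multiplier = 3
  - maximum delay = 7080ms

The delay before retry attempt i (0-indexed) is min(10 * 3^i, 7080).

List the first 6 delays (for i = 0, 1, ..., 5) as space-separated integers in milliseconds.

Answer: 10 30 90 270 810 2430

Derivation:
Computing each delay:
  i=0: min(10*3^0, 7080) = 10
  i=1: min(10*3^1, 7080) = 30
  i=2: min(10*3^2, 7080) = 90
  i=3: min(10*3^3, 7080) = 270
  i=4: min(10*3^4, 7080) = 810
  i=5: min(10*3^5, 7080) = 2430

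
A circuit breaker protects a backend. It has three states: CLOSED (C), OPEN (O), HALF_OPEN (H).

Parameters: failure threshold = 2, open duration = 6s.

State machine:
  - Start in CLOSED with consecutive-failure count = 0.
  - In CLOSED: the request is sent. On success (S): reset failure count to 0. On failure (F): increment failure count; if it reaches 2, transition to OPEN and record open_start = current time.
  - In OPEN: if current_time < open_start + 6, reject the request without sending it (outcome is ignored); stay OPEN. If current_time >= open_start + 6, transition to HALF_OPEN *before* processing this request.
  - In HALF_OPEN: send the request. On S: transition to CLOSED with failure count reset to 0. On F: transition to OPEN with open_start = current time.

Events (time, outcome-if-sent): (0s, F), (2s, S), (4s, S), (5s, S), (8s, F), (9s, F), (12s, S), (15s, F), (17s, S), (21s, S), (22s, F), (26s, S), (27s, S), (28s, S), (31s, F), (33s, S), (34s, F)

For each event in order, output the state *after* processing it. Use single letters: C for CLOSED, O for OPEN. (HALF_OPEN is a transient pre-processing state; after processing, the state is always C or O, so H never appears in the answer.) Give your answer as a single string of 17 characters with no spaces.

Answer: CCCCCOOOOCCCCCCCC

Derivation:
State after each event:
  event#1 t=0s outcome=F: state=CLOSED
  event#2 t=2s outcome=S: state=CLOSED
  event#3 t=4s outcome=S: state=CLOSED
  event#4 t=5s outcome=S: state=CLOSED
  event#5 t=8s outcome=F: state=CLOSED
  event#6 t=9s outcome=F: state=OPEN
  event#7 t=12s outcome=S: state=OPEN
  event#8 t=15s outcome=F: state=OPEN
  event#9 t=17s outcome=S: state=OPEN
  event#10 t=21s outcome=S: state=CLOSED
  event#11 t=22s outcome=F: state=CLOSED
  event#12 t=26s outcome=S: state=CLOSED
  event#13 t=27s outcome=S: state=CLOSED
  event#14 t=28s outcome=S: state=CLOSED
  event#15 t=31s outcome=F: state=CLOSED
  event#16 t=33s outcome=S: state=CLOSED
  event#17 t=34s outcome=F: state=CLOSED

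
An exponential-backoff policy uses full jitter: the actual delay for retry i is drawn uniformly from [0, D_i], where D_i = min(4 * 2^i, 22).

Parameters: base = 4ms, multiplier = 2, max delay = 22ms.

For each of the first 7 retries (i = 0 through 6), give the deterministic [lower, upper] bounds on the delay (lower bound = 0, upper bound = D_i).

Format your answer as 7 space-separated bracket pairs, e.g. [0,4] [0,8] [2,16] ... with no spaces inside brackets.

Answer: [0,4] [0,8] [0,16] [0,22] [0,22] [0,22] [0,22]

Derivation:
Computing bounds per retry:
  i=0: D_i=min(4*2^0,22)=4, bounds=[0,4]
  i=1: D_i=min(4*2^1,22)=8, bounds=[0,8]
  i=2: D_i=min(4*2^2,22)=16, bounds=[0,16]
  i=3: D_i=min(4*2^3,22)=22, bounds=[0,22]
  i=4: D_i=min(4*2^4,22)=22, bounds=[0,22]
  i=5: D_i=min(4*2^5,22)=22, bounds=[0,22]
  i=6: D_i=min(4*2^6,22)=22, bounds=[0,22]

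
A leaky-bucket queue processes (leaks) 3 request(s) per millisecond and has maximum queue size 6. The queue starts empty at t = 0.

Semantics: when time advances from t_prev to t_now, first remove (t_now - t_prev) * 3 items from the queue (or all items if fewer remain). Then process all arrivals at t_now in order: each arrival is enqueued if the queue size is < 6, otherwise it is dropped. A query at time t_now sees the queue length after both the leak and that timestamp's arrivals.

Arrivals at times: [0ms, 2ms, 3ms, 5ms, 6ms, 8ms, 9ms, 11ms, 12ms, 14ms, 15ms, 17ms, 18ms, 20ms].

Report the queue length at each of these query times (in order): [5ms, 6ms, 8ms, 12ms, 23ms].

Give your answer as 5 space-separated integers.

Answer: 1 1 1 1 0

Derivation:
Queue lengths at query times:
  query t=5ms: backlog = 1
  query t=6ms: backlog = 1
  query t=8ms: backlog = 1
  query t=12ms: backlog = 1
  query t=23ms: backlog = 0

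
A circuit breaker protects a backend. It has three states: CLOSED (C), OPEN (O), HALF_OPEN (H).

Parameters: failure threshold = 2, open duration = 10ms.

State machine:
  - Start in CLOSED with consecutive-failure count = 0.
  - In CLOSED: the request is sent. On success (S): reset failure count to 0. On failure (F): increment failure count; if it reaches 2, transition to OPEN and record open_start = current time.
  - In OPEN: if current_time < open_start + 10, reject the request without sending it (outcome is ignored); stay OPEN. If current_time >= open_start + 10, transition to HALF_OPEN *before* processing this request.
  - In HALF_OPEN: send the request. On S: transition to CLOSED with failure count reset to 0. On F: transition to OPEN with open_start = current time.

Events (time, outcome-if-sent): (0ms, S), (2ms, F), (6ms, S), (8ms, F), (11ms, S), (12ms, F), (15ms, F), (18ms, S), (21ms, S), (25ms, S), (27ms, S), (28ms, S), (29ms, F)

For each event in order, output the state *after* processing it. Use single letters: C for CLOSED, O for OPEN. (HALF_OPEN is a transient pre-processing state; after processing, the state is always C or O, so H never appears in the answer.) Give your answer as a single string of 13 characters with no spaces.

Answer: CCCCCCOOOCCCC

Derivation:
State after each event:
  event#1 t=0ms outcome=S: state=CLOSED
  event#2 t=2ms outcome=F: state=CLOSED
  event#3 t=6ms outcome=S: state=CLOSED
  event#4 t=8ms outcome=F: state=CLOSED
  event#5 t=11ms outcome=S: state=CLOSED
  event#6 t=12ms outcome=F: state=CLOSED
  event#7 t=15ms outcome=F: state=OPEN
  event#8 t=18ms outcome=S: state=OPEN
  event#9 t=21ms outcome=S: state=OPEN
  event#10 t=25ms outcome=S: state=CLOSED
  event#11 t=27ms outcome=S: state=CLOSED
  event#12 t=28ms outcome=S: state=CLOSED
  event#13 t=29ms outcome=F: state=CLOSED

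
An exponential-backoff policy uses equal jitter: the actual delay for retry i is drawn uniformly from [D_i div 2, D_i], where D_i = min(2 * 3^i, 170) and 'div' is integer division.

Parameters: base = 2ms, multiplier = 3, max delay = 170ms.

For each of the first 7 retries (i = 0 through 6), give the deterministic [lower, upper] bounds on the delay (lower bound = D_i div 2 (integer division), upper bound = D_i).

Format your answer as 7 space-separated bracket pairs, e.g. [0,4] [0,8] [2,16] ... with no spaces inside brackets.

Computing bounds per retry:
  i=0: D_i=min(2*3^0,170)=2, bounds=[1,2]
  i=1: D_i=min(2*3^1,170)=6, bounds=[3,6]
  i=2: D_i=min(2*3^2,170)=18, bounds=[9,18]
  i=3: D_i=min(2*3^3,170)=54, bounds=[27,54]
  i=4: D_i=min(2*3^4,170)=162, bounds=[81,162]
  i=5: D_i=min(2*3^5,170)=170, bounds=[85,170]
  i=6: D_i=min(2*3^6,170)=170, bounds=[85,170]

Answer: [1,2] [3,6] [9,18] [27,54] [81,162] [85,170] [85,170]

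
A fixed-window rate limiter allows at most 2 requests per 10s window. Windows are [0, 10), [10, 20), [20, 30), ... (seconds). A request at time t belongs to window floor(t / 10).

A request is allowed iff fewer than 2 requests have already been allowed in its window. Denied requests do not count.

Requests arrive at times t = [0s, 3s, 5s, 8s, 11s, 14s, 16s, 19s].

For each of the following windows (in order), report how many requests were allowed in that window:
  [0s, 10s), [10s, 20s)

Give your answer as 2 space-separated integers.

Processing requests:
  req#1 t=0s (window 0): ALLOW
  req#2 t=3s (window 0): ALLOW
  req#3 t=5s (window 0): DENY
  req#4 t=8s (window 0): DENY
  req#5 t=11s (window 1): ALLOW
  req#6 t=14s (window 1): ALLOW
  req#7 t=16s (window 1): DENY
  req#8 t=19s (window 1): DENY

Allowed counts by window: 2 2

Answer: 2 2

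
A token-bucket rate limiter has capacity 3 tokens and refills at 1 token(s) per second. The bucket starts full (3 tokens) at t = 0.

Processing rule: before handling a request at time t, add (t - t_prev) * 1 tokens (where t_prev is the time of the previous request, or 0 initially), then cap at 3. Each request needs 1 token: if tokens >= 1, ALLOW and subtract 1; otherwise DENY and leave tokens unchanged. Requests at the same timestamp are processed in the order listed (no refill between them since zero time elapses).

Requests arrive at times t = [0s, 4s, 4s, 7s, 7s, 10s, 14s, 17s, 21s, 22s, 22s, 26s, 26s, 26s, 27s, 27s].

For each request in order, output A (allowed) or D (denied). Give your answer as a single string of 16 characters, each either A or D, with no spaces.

Answer: AAAAAAAAAAAAAAAD

Derivation:
Simulating step by step:
  req#1 t=0s: ALLOW
  req#2 t=4s: ALLOW
  req#3 t=4s: ALLOW
  req#4 t=7s: ALLOW
  req#5 t=7s: ALLOW
  req#6 t=10s: ALLOW
  req#7 t=14s: ALLOW
  req#8 t=17s: ALLOW
  req#9 t=21s: ALLOW
  req#10 t=22s: ALLOW
  req#11 t=22s: ALLOW
  req#12 t=26s: ALLOW
  req#13 t=26s: ALLOW
  req#14 t=26s: ALLOW
  req#15 t=27s: ALLOW
  req#16 t=27s: DENY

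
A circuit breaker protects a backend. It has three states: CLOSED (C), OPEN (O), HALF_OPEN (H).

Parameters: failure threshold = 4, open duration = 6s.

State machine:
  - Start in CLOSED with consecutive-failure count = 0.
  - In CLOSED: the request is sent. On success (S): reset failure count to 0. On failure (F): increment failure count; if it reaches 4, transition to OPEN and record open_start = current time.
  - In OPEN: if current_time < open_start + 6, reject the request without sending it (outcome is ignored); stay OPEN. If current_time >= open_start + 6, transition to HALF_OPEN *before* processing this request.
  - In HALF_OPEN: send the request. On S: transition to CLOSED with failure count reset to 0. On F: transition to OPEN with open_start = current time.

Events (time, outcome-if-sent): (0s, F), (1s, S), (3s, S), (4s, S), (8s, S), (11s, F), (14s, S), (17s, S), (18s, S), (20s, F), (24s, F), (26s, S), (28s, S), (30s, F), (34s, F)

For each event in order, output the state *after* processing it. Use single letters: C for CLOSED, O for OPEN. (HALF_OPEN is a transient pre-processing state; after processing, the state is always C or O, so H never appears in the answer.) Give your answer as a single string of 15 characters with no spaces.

Answer: CCCCCCCCCCCCCCC

Derivation:
State after each event:
  event#1 t=0s outcome=F: state=CLOSED
  event#2 t=1s outcome=S: state=CLOSED
  event#3 t=3s outcome=S: state=CLOSED
  event#4 t=4s outcome=S: state=CLOSED
  event#5 t=8s outcome=S: state=CLOSED
  event#6 t=11s outcome=F: state=CLOSED
  event#7 t=14s outcome=S: state=CLOSED
  event#8 t=17s outcome=S: state=CLOSED
  event#9 t=18s outcome=S: state=CLOSED
  event#10 t=20s outcome=F: state=CLOSED
  event#11 t=24s outcome=F: state=CLOSED
  event#12 t=26s outcome=S: state=CLOSED
  event#13 t=28s outcome=S: state=CLOSED
  event#14 t=30s outcome=F: state=CLOSED
  event#15 t=34s outcome=F: state=CLOSED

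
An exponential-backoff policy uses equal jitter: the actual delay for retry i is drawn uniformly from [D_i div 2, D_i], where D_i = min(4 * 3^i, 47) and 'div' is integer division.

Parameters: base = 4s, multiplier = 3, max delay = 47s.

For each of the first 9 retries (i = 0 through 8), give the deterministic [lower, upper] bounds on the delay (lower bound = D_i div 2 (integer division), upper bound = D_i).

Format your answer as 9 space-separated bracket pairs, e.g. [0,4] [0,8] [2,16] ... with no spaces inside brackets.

Computing bounds per retry:
  i=0: D_i=min(4*3^0,47)=4, bounds=[2,4]
  i=1: D_i=min(4*3^1,47)=12, bounds=[6,12]
  i=2: D_i=min(4*3^2,47)=36, bounds=[18,36]
  i=3: D_i=min(4*3^3,47)=47, bounds=[23,47]
  i=4: D_i=min(4*3^4,47)=47, bounds=[23,47]
  i=5: D_i=min(4*3^5,47)=47, bounds=[23,47]
  i=6: D_i=min(4*3^6,47)=47, bounds=[23,47]
  i=7: D_i=min(4*3^7,47)=47, bounds=[23,47]
  i=8: D_i=min(4*3^8,47)=47, bounds=[23,47]

Answer: [2,4] [6,12] [18,36] [23,47] [23,47] [23,47] [23,47] [23,47] [23,47]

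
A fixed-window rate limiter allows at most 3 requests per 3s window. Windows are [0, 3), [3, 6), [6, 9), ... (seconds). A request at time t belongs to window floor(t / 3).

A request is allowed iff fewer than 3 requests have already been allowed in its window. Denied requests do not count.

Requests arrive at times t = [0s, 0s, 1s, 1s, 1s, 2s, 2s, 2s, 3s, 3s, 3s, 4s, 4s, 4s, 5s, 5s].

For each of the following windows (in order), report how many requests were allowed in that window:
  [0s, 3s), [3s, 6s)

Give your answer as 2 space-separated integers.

Answer: 3 3

Derivation:
Processing requests:
  req#1 t=0s (window 0): ALLOW
  req#2 t=0s (window 0): ALLOW
  req#3 t=1s (window 0): ALLOW
  req#4 t=1s (window 0): DENY
  req#5 t=1s (window 0): DENY
  req#6 t=2s (window 0): DENY
  req#7 t=2s (window 0): DENY
  req#8 t=2s (window 0): DENY
  req#9 t=3s (window 1): ALLOW
  req#10 t=3s (window 1): ALLOW
  req#11 t=3s (window 1): ALLOW
  req#12 t=4s (window 1): DENY
  req#13 t=4s (window 1): DENY
  req#14 t=4s (window 1): DENY
  req#15 t=5s (window 1): DENY
  req#16 t=5s (window 1): DENY

Allowed counts by window: 3 3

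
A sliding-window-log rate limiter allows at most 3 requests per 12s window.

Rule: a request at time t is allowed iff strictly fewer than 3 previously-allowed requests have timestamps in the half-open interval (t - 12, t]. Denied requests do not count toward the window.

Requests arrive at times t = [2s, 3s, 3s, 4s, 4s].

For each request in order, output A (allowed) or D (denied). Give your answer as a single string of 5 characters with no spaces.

Answer: AAADD

Derivation:
Tracking allowed requests in the window:
  req#1 t=2s: ALLOW
  req#2 t=3s: ALLOW
  req#3 t=3s: ALLOW
  req#4 t=4s: DENY
  req#5 t=4s: DENY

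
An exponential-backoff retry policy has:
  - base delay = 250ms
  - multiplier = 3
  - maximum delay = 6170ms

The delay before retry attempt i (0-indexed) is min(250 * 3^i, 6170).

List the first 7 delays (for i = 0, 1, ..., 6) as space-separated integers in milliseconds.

Answer: 250 750 2250 6170 6170 6170 6170

Derivation:
Computing each delay:
  i=0: min(250*3^0, 6170) = 250
  i=1: min(250*3^1, 6170) = 750
  i=2: min(250*3^2, 6170) = 2250
  i=3: min(250*3^3, 6170) = 6170
  i=4: min(250*3^4, 6170) = 6170
  i=5: min(250*3^5, 6170) = 6170
  i=6: min(250*3^6, 6170) = 6170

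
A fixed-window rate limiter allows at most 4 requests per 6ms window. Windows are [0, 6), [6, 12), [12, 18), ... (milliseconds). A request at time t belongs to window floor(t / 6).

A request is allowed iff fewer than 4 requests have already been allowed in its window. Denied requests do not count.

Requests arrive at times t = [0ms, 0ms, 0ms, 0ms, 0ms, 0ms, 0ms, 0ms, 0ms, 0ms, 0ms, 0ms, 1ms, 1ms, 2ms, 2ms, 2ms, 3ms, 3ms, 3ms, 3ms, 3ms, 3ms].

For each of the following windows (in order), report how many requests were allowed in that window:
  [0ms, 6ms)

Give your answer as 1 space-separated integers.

Answer: 4

Derivation:
Processing requests:
  req#1 t=0ms (window 0): ALLOW
  req#2 t=0ms (window 0): ALLOW
  req#3 t=0ms (window 0): ALLOW
  req#4 t=0ms (window 0): ALLOW
  req#5 t=0ms (window 0): DENY
  req#6 t=0ms (window 0): DENY
  req#7 t=0ms (window 0): DENY
  req#8 t=0ms (window 0): DENY
  req#9 t=0ms (window 0): DENY
  req#10 t=0ms (window 0): DENY
  req#11 t=0ms (window 0): DENY
  req#12 t=0ms (window 0): DENY
  req#13 t=1ms (window 0): DENY
  req#14 t=1ms (window 0): DENY
  req#15 t=2ms (window 0): DENY
  req#16 t=2ms (window 0): DENY
  req#17 t=2ms (window 0): DENY
  req#18 t=3ms (window 0): DENY
  req#19 t=3ms (window 0): DENY
  req#20 t=3ms (window 0): DENY
  req#21 t=3ms (window 0): DENY
  req#22 t=3ms (window 0): DENY
  req#23 t=3ms (window 0): DENY

Allowed counts by window: 4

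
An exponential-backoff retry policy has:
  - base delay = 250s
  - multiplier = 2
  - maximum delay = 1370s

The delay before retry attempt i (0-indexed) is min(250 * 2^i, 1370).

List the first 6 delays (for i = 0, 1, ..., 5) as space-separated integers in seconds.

Answer: 250 500 1000 1370 1370 1370

Derivation:
Computing each delay:
  i=0: min(250*2^0, 1370) = 250
  i=1: min(250*2^1, 1370) = 500
  i=2: min(250*2^2, 1370) = 1000
  i=3: min(250*2^3, 1370) = 1370
  i=4: min(250*2^4, 1370) = 1370
  i=5: min(250*2^5, 1370) = 1370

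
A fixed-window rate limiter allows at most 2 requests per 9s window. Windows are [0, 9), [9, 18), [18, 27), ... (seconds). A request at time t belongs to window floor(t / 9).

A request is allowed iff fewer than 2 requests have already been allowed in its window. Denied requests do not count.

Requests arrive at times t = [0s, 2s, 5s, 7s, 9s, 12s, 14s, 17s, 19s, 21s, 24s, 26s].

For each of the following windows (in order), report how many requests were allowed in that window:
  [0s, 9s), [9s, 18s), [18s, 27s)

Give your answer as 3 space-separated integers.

Answer: 2 2 2

Derivation:
Processing requests:
  req#1 t=0s (window 0): ALLOW
  req#2 t=2s (window 0): ALLOW
  req#3 t=5s (window 0): DENY
  req#4 t=7s (window 0): DENY
  req#5 t=9s (window 1): ALLOW
  req#6 t=12s (window 1): ALLOW
  req#7 t=14s (window 1): DENY
  req#8 t=17s (window 1): DENY
  req#9 t=19s (window 2): ALLOW
  req#10 t=21s (window 2): ALLOW
  req#11 t=24s (window 2): DENY
  req#12 t=26s (window 2): DENY

Allowed counts by window: 2 2 2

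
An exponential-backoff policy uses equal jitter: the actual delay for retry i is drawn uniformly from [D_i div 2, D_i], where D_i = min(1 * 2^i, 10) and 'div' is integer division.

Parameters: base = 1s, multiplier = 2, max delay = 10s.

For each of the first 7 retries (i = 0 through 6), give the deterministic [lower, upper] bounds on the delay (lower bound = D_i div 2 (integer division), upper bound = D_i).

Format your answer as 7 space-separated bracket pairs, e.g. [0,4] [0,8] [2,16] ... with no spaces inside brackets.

Answer: [0,1] [1,2] [2,4] [4,8] [5,10] [5,10] [5,10]

Derivation:
Computing bounds per retry:
  i=0: D_i=min(1*2^0,10)=1, bounds=[0,1]
  i=1: D_i=min(1*2^1,10)=2, bounds=[1,2]
  i=2: D_i=min(1*2^2,10)=4, bounds=[2,4]
  i=3: D_i=min(1*2^3,10)=8, bounds=[4,8]
  i=4: D_i=min(1*2^4,10)=10, bounds=[5,10]
  i=5: D_i=min(1*2^5,10)=10, bounds=[5,10]
  i=6: D_i=min(1*2^6,10)=10, bounds=[5,10]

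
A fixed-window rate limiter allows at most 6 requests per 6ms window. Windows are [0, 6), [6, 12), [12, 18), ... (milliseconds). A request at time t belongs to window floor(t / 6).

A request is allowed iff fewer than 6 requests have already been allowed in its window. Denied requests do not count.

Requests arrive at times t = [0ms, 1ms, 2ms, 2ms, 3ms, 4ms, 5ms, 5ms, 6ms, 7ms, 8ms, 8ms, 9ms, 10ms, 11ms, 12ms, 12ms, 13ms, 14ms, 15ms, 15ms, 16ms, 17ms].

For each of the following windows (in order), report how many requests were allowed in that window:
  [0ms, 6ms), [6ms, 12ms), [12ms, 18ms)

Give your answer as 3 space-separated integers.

Processing requests:
  req#1 t=0ms (window 0): ALLOW
  req#2 t=1ms (window 0): ALLOW
  req#3 t=2ms (window 0): ALLOW
  req#4 t=2ms (window 0): ALLOW
  req#5 t=3ms (window 0): ALLOW
  req#6 t=4ms (window 0): ALLOW
  req#7 t=5ms (window 0): DENY
  req#8 t=5ms (window 0): DENY
  req#9 t=6ms (window 1): ALLOW
  req#10 t=7ms (window 1): ALLOW
  req#11 t=8ms (window 1): ALLOW
  req#12 t=8ms (window 1): ALLOW
  req#13 t=9ms (window 1): ALLOW
  req#14 t=10ms (window 1): ALLOW
  req#15 t=11ms (window 1): DENY
  req#16 t=12ms (window 2): ALLOW
  req#17 t=12ms (window 2): ALLOW
  req#18 t=13ms (window 2): ALLOW
  req#19 t=14ms (window 2): ALLOW
  req#20 t=15ms (window 2): ALLOW
  req#21 t=15ms (window 2): ALLOW
  req#22 t=16ms (window 2): DENY
  req#23 t=17ms (window 2): DENY

Allowed counts by window: 6 6 6

Answer: 6 6 6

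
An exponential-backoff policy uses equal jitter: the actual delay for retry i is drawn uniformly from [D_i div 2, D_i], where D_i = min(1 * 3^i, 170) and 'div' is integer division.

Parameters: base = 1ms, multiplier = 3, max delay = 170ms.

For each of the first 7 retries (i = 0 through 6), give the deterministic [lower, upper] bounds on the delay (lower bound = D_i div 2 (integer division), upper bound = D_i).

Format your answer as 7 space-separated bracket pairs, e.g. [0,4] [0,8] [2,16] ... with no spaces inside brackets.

Computing bounds per retry:
  i=0: D_i=min(1*3^0,170)=1, bounds=[0,1]
  i=1: D_i=min(1*3^1,170)=3, bounds=[1,3]
  i=2: D_i=min(1*3^2,170)=9, bounds=[4,9]
  i=3: D_i=min(1*3^3,170)=27, bounds=[13,27]
  i=4: D_i=min(1*3^4,170)=81, bounds=[40,81]
  i=5: D_i=min(1*3^5,170)=170, bounds=[85,170]
  i=6: D_i=min(1*3^6,170)=170, bounds=[85,170]

Answer: [0,1] [1,3] [4,9] [13,27] [40,81] [85,170] [85,170]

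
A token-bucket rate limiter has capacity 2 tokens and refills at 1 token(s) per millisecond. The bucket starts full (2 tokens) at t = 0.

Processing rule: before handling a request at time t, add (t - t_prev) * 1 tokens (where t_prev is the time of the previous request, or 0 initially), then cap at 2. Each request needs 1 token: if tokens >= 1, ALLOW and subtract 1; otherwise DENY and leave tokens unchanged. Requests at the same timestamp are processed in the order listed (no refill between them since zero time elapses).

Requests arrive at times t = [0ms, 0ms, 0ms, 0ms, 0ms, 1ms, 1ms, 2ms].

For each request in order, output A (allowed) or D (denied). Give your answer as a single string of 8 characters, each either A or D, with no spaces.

Simulating step by step:
  req#1 t=0ms: ALLOW
  req#2 t=0ms: ALLOW
  req#3 t=0ms: DENY
  req#4 t=0ms: DENY
  req#5 t=0ms: DENY
  req#6 t=1ms: ALLOW
  req#7 t=1ms: DENY
  req#8 t=2ms: ALLOW

Answer: AADDDADA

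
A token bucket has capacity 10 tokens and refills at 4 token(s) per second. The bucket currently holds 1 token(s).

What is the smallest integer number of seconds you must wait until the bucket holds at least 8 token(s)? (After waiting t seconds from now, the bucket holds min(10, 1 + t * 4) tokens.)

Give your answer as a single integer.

Need 1 + t * 4 >= 8, so t >= 7/4.
Smallest integer t = ceil(7/4) = 2.

Answer: 2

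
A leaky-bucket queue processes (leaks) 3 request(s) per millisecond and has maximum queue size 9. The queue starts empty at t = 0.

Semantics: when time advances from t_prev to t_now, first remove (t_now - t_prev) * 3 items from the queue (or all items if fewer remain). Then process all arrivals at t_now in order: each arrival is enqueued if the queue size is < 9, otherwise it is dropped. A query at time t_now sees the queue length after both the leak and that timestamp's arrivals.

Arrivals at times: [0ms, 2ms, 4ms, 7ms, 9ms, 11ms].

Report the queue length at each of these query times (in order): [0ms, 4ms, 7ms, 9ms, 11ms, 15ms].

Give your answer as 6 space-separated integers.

Answer: 1 1 1 1 1 0

Derivation:
Queue lengths at query times:
  query t=0ms: backlog = 1
  query t=4ms: backlog = 1
  query t=7ms: backlog = 1
  query t=9ms: backlog = 1
  query t=11ms: backlog = 1
  query t=15ms: backlog = 0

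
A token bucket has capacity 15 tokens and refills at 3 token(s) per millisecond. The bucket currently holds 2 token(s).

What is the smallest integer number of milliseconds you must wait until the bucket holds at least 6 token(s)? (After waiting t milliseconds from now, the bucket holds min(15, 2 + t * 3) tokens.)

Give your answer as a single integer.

Need 2 + t * 3 >= 6, so t >= 4/3.
Smallest integer t = ceil(4/3) = 2.

Answer: 2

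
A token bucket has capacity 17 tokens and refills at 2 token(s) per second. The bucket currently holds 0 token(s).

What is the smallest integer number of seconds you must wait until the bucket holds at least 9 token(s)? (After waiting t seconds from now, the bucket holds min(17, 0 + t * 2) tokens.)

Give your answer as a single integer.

Answer: 5

Derivation:
Need 0 + t * 2 >= 9, so t >= 9/2.
Smallest integer t = ceil(9/2) = 5.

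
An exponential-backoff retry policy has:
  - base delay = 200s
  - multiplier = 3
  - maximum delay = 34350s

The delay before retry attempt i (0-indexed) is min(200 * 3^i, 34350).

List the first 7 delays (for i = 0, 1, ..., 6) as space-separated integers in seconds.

Answer: 200 600 1800 5400 16200 34350 34350

Derivation:
Computing each delay:
  i=0: min(200*3^0, 34350) = 200
  i=1: min(200*3^1, 34350) = 600
  i=2: min(200*3^2, 34350) = 1800
  i=3: min(200*3^3, 34350) = 5400
  i=4: min(200*3^4, 34350) = 16200
  i=5: min(200*3^5, 34350) = 34350
  i=6: min(200*3^6, 34350) = 34350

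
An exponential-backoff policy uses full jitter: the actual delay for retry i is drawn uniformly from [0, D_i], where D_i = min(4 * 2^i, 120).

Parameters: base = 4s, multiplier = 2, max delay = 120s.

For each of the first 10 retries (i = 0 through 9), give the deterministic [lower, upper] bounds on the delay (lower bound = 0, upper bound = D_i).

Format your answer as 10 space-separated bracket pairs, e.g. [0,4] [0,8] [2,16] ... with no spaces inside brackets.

Answer: [0,4] [0,8] [0,16] [0,32] [0,64] [0,120] [0,120] [0,120] [0,120] [0,120]

Derivation:
Computing bounds per retry:
  i=0: D_i=min(4*2^0,120)=4, bounds=[0,4]
  i=1: D_i=min(4*2^1,120)=8, bounds=[0,8]
  i=2: D_i=min(4*2^2,120)=16, bounds=[0,16]
  i=3: D_i=min(4*2^3,120)=32, bounds=[0,32]
  i=4: D_i=min(4*2^4,120)=64, bounds=[0,64]
  i=5: D_i=min(4*2^5,120)=120, bounds=[0,120]
  i=6: D_i=min(4*2^6,120)=120, bounds=[0,120]
  i=7: D_i=min(4*2^7,120)=120, bounds=[0,120]
  i=8: D_i=min(4*2^8,120)=120, bounds=[0,120]
  i=9: D_i=min(4*2^9,120)=120, bounds=[0,120]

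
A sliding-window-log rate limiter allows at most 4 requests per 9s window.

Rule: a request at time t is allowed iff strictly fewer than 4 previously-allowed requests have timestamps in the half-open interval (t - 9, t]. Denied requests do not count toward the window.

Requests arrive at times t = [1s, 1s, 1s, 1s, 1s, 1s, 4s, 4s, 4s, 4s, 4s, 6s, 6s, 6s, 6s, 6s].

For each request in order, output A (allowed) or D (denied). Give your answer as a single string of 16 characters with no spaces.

Answer: AAAADDDDDDDDDDDD

Derivation:
Tracking allowed requests in the window:
  req#1 t=1s: ALLOW
  req#2 t=1s: ALLOW
  req#3 t=1s: ALLOW
  req#4 t=1s: ALLOW
  req#5 t=1s: DENY
  req#6 t=1s: DENY
  req#7 t=4s: DENY
  req#8 t=4s: DENY
  req#9 t=4s: DENY
  req#10 t=4s: DENY
  req#11 t=4s: DENY
  req#12 t=6s: DENY
  req#13 t=6s: DENY
  req#14 t=6s: DENY
  req#15 t=6s: DENY
  req#16 t=6s: DENY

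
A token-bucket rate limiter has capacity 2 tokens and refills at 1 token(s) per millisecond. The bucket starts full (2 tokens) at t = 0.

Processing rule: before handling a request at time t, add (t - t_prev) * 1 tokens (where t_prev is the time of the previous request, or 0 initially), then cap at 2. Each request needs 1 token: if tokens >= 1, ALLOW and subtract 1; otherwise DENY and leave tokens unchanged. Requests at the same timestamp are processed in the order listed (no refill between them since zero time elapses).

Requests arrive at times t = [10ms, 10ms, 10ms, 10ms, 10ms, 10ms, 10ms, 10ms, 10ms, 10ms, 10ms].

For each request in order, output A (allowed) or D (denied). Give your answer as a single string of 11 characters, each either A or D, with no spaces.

Answer: AADDDDDDDDD

Derivation:
Simulating step by step:
  req#1 t=10ms: ALLOW
  req#2 t=10ms: ALLOW
  req#3 t=10ms: DENY
  req#4 t=10ms: DENY
  req#5 t=10ms: DENY
  req#6 t=10ms: DENY
  req#7 t=10ms: DENY
  req#8 t=10ms: DENY
  req#9 t=10ms: DENY
  req#10 t=10ms: DENY
  req#11 t=10ms: DENY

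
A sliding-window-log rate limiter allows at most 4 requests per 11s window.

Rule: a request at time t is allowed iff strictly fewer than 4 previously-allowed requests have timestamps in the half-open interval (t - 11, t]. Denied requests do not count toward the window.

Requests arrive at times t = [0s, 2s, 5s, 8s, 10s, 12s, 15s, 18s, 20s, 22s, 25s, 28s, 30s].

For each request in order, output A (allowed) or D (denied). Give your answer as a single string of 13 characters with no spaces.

Answer: AAAADAAAADAAA

Derivation:
Tracking allowed requests in the window:
  req#1 t=0s: ALLOW
  req#2 t=2s: ALLOW
  req#3 t=5s: ALLOW
  req#4 t=8s: ALLOW
  req#5 t=10s: DENY
  req#6 t=12s: ALLOW
  req#7 t=15s: ALLOW
  req#8 t=18s: ALLOW
  req#9 t=20s: ALLOW
  req#10 t=22s: DENY
  req#11 t=25s: ALLOW
  req#12 t=28s: ALLOW
  req#13 t=30s: ALLOW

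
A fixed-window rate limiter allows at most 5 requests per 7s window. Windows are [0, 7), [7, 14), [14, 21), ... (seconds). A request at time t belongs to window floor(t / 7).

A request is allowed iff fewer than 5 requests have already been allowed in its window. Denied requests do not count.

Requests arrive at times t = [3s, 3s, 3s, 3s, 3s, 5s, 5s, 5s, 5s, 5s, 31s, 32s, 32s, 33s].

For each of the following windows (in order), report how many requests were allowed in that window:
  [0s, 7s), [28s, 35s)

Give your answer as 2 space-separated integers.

Answer: 5 4

Derivation:
Processing requests:
  req#1 t=3s (window 0): ALLOW
  req#2 t=3s (window 0): ALLOW
  req#3 t=3s (window 0): ALLOW
  req#4 t=3s (window 0): ALLOW
  req#5 t=3s (window 0): ALLOW
  req#6 t=5s (window 0): DENY
  req#7 t=5s (window 0): DENY
  req#8 t=5s (window 0): DENY
  req#9 t=5s (window 0): DENY
  req#10 t=5s (window 0): DENY
  req#11 t=31s (window 4): ALLOW
  req#12 t=32s (window 4): ALLOW
  req#13 t=32s (window 4): ALLOW
  req#14 t=33s (window 4): ALLOW

Allowed counts by window: 5 4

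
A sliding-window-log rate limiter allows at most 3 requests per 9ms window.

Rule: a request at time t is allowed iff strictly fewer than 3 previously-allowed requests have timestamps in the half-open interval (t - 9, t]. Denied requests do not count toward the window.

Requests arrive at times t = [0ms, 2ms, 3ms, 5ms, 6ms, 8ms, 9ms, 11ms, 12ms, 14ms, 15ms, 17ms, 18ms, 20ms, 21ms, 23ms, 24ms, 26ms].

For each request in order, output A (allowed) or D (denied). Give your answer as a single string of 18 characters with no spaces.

Answer: AAADDDAAADDDAAADDD

Derivation:
Tracking allowed requests in the window:
  req#1 t=0ms: ALLOW
  req#2 t=2ms: ALLOW
  req#3 t=3ms: ALLOW
  req#4 t=5ms: DENY
  req#5 t=6ms: DENY
  req#6 t=8ms: DENY
  req#7 t=9ms: ALLOW
  req#8 t=11ms: ALLOW
  req#9 t=12ms: ALLOW
  req#10 t=14ms: DENY
  req#11 t=15ms: DENY
  req#12 t=17ms: DENY
  req#13 t=18ms: ALLOW
  req#14 t=20ms: ALLOW
  req#15 t=21ms: ALLOW
  req#16 t=23ms: DENY
  req#17 t=24ms: DENY
  req#18 t=26ms: DENY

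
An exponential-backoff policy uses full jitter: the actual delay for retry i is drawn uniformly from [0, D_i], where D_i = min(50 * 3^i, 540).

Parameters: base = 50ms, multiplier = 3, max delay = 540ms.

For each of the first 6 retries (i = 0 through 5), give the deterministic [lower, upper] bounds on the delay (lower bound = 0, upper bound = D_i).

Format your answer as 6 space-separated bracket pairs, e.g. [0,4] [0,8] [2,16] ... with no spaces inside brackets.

Answer: [0,50] [0,150] [0,450] [0,540] [0,540] [0,540]

Derivation:
Computing bounds per retry:
  i=0: D_i=min(50*3^0,540)=50, bounds=[0,50]
  i=1: D_i=min(50*3^1,540)=150, bounds=[0,150]
  i=2: D_i=min(50*3^2,540)=450, bounds=[0,450]
  i=3: D_i=min(50*3^3,540)=540, bounds=[0,540]
  i=4: D_i=min(50*3^4,540)=540, bounds=[0,540]
  i=5: D_i=min(50*3^5,540)=540, bounds=[0,540]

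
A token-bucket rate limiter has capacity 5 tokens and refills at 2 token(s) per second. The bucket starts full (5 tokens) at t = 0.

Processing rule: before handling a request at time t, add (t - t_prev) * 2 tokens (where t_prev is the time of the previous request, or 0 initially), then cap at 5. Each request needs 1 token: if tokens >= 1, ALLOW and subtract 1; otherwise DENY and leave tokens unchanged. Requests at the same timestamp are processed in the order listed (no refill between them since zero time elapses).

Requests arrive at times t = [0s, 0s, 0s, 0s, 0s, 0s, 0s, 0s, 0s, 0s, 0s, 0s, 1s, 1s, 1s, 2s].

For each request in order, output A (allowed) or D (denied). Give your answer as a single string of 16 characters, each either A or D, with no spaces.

Simulating step by step:
  req#1 t=0s: ALLOW
  req#2 t=0s: ALLOW
  req#3 t=0s: ALLOW
  req#4 t=0s: ALLOW
  req#5 t=0s: ALLOW
  req#6 t=0s: DENY
  req#7 t=0s: DENY
  req#8 t=0s: DENY
  req#9 t=0s: DENY
  req#10 t=0s: DENY
  req#11 t=0s: DENY
  req#12 t=0s: DENY
  req#13 t=1s: ALLOW
  req#14 t=1s: ALLOW
  req#15 t=1s: DENY
  req#16 t=2s: ALLOW

Answer: AAAAADDDDDDDAADA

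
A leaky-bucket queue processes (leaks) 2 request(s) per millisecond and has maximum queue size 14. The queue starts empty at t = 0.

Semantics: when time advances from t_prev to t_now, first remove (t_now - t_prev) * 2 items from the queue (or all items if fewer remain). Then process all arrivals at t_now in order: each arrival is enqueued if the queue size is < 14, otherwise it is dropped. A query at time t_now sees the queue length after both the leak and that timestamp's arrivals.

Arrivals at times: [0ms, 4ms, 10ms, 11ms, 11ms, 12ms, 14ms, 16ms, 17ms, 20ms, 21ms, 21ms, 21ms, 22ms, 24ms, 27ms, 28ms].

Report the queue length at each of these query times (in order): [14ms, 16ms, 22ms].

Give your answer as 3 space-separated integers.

Answer: 1 1 2

Derivation:
Queue lengths at query times:
  query t=14ms: backlog = 1
  query t=16ms: backlog = 1
  query t=22ms: backlog = 2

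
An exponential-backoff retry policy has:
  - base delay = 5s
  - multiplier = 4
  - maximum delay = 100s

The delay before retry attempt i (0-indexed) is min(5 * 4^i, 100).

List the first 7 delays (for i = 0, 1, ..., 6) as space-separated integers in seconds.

Computing each delay:
  i=0: min(5*4^0, 100) = 5
  i=1: min(5*4^1, 100) = 20
  i=2: min(5*4^2, 100) = 80
  i=3: min(5*4^3, 100) = 100
  i=4: min(5*4^4, 100) = 100
  i=5: min(5*4^5, 100) = 100
  i=6: min(5*4^6, 100) = 100

Answer: 5 20 80 100 100 100 100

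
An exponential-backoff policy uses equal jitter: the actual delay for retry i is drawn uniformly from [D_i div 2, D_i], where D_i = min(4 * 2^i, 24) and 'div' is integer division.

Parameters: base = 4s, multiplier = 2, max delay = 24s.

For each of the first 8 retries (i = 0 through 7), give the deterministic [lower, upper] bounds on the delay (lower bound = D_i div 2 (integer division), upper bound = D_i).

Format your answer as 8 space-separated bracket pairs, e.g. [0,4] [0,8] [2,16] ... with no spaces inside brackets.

Answer: [2,4] [4,8] [8,16] [12,24] [12,24] [12,24] [12,24] [12,24]

Derivation:
Computing bounds per retry:
  i=0: D_i=min(4*2^0,24)=4, bounds=[2,4]
  i=1: D_i=min(4*2^1,24)=8, bounds=[4,8]
  i=2: D_i=min(4*2^2,24)=16, bounds=[8,16]
  i=3: D_i=min(4*2^3,24)=24, bounds=[12,24]
  i=4: D_i=min(4*2^4,24)=24, bounds=[12,24]
  i=5: D_i=min(4*2^5,24)=24, bounds=[12,24]
  i=6: D_i=min(4*2^6,24)=24, bounds=[12,24]
  i=7: D_i=min(4*2^7,24)=24, bounds=[12,24]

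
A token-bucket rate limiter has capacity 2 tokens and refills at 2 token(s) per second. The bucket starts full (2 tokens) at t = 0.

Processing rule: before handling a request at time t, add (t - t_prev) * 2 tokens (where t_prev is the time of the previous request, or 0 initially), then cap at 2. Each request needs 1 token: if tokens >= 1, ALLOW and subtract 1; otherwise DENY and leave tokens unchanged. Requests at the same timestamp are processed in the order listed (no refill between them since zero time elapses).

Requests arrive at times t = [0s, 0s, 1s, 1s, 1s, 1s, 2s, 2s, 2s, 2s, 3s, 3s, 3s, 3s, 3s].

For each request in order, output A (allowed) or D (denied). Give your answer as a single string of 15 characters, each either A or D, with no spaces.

Answer: AAAADDAADDAADDD

Derivation:
Simulating step by step:
  req#1 t=0s: ALLOW
  req#2 t=0s: ALLOW
  req#3 t=1s: ALLOW
  req#4 t=1s: ALLOW
  req#5 t=1s: DENY
  req#6 t=1s: DENY
  req#7 t=2s: ALLOW
  req#8 t=2s: ALLOW
  req#9 t=2s: DENY
  req#10 t=2s: DENY
  req#11 t=3s: ALLOW
  req#12 t=3s: ALLOW
  req#13 t=3s: DENY
  req#14 t=3s: DENY
  req#15 t=3s: DENY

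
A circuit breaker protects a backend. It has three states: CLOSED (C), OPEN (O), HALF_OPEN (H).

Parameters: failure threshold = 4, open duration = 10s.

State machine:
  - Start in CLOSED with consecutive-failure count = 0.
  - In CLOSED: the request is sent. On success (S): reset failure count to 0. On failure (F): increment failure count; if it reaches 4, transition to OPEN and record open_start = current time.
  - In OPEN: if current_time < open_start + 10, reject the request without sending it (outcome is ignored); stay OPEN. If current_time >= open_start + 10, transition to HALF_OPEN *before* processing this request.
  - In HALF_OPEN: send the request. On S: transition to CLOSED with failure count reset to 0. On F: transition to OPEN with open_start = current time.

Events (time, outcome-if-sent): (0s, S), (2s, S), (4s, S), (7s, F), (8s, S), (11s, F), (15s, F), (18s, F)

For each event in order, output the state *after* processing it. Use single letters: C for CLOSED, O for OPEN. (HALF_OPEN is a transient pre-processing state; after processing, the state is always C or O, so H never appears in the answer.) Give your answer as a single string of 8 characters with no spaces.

State after each event:
  event#1 t=0s outcome=S: state=CLOSED
  event#2 t=2s outcome=S: state=CLOSED
  event#3 t=4s outcome=S: state=CLOSED
  event#4 t=7s outcome=F: state=CLOSED
  event#5 t=8s outcome=S: state=CLOSED
  event#6 t=11s outcome=F: state=CLOSED
  event#7 t=15s outcome=F: state=CLOSED
  event#8 t=18s outcome=F: state=CLOSED

Answer: CCCCCCCC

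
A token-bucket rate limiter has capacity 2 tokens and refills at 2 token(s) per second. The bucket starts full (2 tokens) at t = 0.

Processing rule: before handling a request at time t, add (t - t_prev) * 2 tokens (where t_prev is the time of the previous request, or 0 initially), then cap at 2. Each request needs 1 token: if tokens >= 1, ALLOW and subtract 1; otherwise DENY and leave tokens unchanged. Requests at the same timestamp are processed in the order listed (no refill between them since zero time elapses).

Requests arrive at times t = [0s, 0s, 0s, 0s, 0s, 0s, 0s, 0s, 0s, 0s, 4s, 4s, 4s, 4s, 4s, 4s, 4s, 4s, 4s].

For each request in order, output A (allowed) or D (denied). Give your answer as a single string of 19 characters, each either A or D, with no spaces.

Simulating step by step:
  req#1 t=0s: ALLOW
  req#2 t=0s: ALLOW
  req#3 t=0s: DENY
  req#4 t=0s: DENY
  req#5 t=0s: DENY
  req#6 t=0s: DENY
  req#7 t=0s: DENY
  req#8 t=0s: DENY
  req#9 t=0s: DENY
  req#10 t=0s: DENY
  req#11 t=4s: ALLOW
  req#12 t=4s: ALLOW
  req#13 t=4s: DENY
  req#14 t=4s: DENY
  req#15 t=4s: DENY
  req#16 t=4s: DENY
  req#17 t=4s: DENY
  req#18 t=4s: DENY
  req#19 t=4s: DENY

Answer: AADDDDDDDDAADDDDDDD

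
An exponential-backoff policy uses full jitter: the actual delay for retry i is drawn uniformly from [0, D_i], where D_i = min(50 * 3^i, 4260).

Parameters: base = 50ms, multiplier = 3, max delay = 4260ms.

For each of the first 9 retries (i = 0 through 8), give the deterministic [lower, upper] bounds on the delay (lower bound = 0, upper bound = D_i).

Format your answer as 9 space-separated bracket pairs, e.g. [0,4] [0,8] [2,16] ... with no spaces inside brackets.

Answer: [0,50] [0,150] [0,450] [0,1350] [0,4050] [0,4260] [0,4260] [0,4260] [0,4260]

Derivation:
Computing bounds per retry:
  i=0: D_i=min(50*3^0,4260)=50, bounds=[0,50]
  i=1: D_i=min(50*3^1,4260)=150, bounds=[0,150]
  i=2: D_i=min(50*3^2,4260)=450, bounds=[0,450]
  i=3: D_i=min(50*3^3,4260)=1350, bounds=[0,1350]
  i=4: D_i=min(50*3^4,4260)=4050, bounds=[0,4050]
  i=5: D_i=min(50*3^5,4260)=4260, bounds=[0,4260]
  i=6: D_i=min(50*3^6,4260)=4260, bounds=[0,4260]
  i=7: D_i=min(50*3^7,4260)=4260, bounds=[0,4260]
  i=8: D_i=min(50*3^8,4260)=4260, bounds=[0,4260]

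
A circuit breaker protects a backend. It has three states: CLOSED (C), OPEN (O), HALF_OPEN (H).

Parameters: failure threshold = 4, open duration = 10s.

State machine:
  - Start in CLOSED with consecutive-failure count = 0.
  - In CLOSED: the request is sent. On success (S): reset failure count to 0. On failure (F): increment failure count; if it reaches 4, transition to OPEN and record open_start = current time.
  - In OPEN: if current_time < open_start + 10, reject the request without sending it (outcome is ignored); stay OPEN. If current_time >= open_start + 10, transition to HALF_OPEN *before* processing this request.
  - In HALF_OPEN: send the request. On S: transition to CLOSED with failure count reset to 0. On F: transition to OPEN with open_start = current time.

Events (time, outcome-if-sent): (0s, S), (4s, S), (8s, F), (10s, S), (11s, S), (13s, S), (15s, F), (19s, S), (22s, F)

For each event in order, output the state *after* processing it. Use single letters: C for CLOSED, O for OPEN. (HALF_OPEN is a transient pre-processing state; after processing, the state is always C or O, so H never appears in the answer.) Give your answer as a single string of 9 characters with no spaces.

State after each event:
  event#1 t=0s outcome=S: state=CLOSED
  event#2 t=4s outcome=S: state=CLOSED
  event#3 t=8s outcome=F: state=CLOSED
  event#4 t=10s outcome=S: state=CLOSED
  event#5 t=11s outcome=S: state=CLOSED
  event#6 t=13s outcome=S: state=CLOSED
  event#7 t=15s outcome=F: state=CLOSED
  event#8 t=19s outcome=S: state=CLOSED
  event#9 t=22s outcome=F: state=CLOSED

Answer: CCCCCCCCC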